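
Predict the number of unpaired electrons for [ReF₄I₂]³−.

2 unpaired electrons

Each fluoride is −1; each iodide is −1; balancing the −3 overall charge requires Re(III).
Group 7 minus oxidation state 3 gives a d⁴ configuration.
The spin state decides the count: a 5d ion has a large Δₒ and is invariably low-spin.
An octahedral low-spin d⁴ ion is t₂g⁴e_g⁰, giving 2 unpaired electrons.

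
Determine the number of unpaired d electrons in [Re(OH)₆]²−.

3 unpaired electrons

Ligand charges: each hydroxide is −1. With an overall charge of −2 the rhenium centre must be in the +4 oxidation state.
Group 7 minus oxidation state 4 gives a d³ configuration.
In an octahedral field the d³ configuration is t₂g³e_g⁰ (only one arrangement possible), giving 3 unpaired electrons.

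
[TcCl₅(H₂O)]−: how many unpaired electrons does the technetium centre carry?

Each chloride is −1; water is neutral; balancing the −1 overall charge requires Tc(IV).
Technetium is a group-7 element; Tc(IV) is therefore d³.
In an octahedral field the d³ configuration is t₂g³e_g⁰ (only one arrangement possible), giving 3 unpaired electrons.

3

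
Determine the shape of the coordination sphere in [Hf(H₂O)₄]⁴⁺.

tetrahedral

Summing ligand charges against the +4 overall charge gives an oxidation state of +4 for hafnium.
Group 4 minus oxidation state 4 gives a d⁰ configuration.
Coordination number: 4.
A d⁰ ion has no crystal-field stabilisation preference between square planar and tetrahedral, so four ligands adopt the sterically favoured tetrahedral geometry.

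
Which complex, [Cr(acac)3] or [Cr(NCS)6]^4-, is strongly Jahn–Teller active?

[Cr(acac)3]: Each acetylacetonate is −1; balancing the 0 overall charge requires Cr(III). Chromium is a group-6 element; Cr(III) is therefore d³. The d³ configuration leaves the e_g set evenly filled (or empty) — no strong Jahn–Teller driving force.
[Cr(NCS)6]^4-: Summing ligand charges against the −4 overall charge gives an oxidation state of +2 for chromium. Group 6 minus oxidation state 2 gives a d⁴ configuration. Isothiocyanate is a weak-field ligand for a first-row metal, so the complex is high-spin. The t₂g³e_g¹ (high-spin) configuration has an unevenly filled e_g set; the Jahn–Teller theorem predicts a tetragonal distortion (typically axial elongation) to lift the degeneracy.

[Cr(NCS)6]^4-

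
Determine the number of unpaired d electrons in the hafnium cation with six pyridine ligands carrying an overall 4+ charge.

0

Summing ligand charges against the +4 overall charge gives an oxidation state of +4 for hafnium.
Hf sits in group 4, so the d-electron count is 4 − 4 = 0.
In an octahedral field the d⁰ configuration is t₂g⁰e_g⁰, giving 0 unpaired electrons.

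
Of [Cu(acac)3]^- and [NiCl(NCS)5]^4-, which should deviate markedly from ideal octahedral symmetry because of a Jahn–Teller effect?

[Cu(acac)3]^-: Each acetylacetonate is −1; balancing the −1 overall charge requires Cu(II). Cu sits in group 11, so the d-electron count is 11 − 2 = 9. The t₂g⁶e_g³ configuration has an unevenly filled e_g set; the Jahn–Teller theorem predicts a tetragonal distortion (typically axial elongation) to lift the degeneracy.
[NiCl(NCS)5]^4-: Each chloride is −1; each isothiocyanate is −1; balancing the −4 overall charge requires Ni(II). Nickel is a group-10 element; Ni(II) is therefore d⁸. The d⁸ configuration leaves the e_g set evenly filled (or empty) — no strong Jahn–Teller driving force.

[Cu(acac)3]^-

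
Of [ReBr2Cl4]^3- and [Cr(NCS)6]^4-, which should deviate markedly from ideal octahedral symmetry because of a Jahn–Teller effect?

[ReBr2Cl4]^3-: Each bromide is −1; each chloride is −1; balancing the −3 overall charge requires Re(III). Group 7 minus oxidation state 3 gives a d⁴ configuration. A 5d ion has a large Δₒ and is invariably low-spin. The d⁴ configuration leaves the e_g set evenly filled (or empty) — no strong Jahn–Teller driving force.
[Cr(NCS)6]^4-: Summing ligand charges against the −4 overall charge gives an oxidation state of +2 for chromium. Chromium is a group-6 element; Cr(II) is therefore d⁴. Isothiocyanate is a weak-field ligand for a first-row metal, so the complex is high-spin. The t₂g³e_g¹ (high-spin) configuration has an unevenly filled e_g set; the Jahn–Teller theorem predicts a tetragonal distortion (typically axial elongation) to lift the degeneracy.

[Cr(NCS)6]^4-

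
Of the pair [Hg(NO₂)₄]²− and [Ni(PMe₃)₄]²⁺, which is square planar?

For [Hg(NO₂)₄]²−: Each nitro (N-bound nitrite) is −1; balancing the −2 overall charge requires Hg(II). Group 12 minus oxidation state 2 gives a d¹⁰ configuration. A d¹⁰ ion has no crystal-field stabilisation preference between square planar and tetrahedral, so four ligands adopt the sterically favoured tetrahedral geometry. → tetrahedral.
For [Ni(PMe₃)₄]²⁺: Summing ligand charges against the +2 overall charge gives an oxidation state of +2 for nickel. Ni sits in group 10, so the d-electron count is 10 − 2 = 8. Trimethylphosphine is a strong-field ligand (high in the spectrochemical series). A 3d d⁸ ion with strong-field ligands gains enough CFSE to favour square planar over tetrahedral. → square planar.

[Ni(PMe₃)₄]²⁺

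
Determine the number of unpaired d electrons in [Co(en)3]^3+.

0 unpaired electrons

Ligand charges: ethylenediamine is neutral. With an overall charge of +3 the cobalt centre must be in the +3 oxidation state.
Co sits in group 9, so the d-electron count is 9 − 3 = 6.
Counting donor atoms: 3×ethylenediamine (bidentate) → 6 donors. Coordination number = 6.
The spin state decides the count: Co(III) has an exceptionally large octahedral splitting and is low-spin with essentially every ligand except fluoride.
An octahedral low-spin d⁶ ion is t₂g⁶e_g⁰, giving 0 unpaired electrons.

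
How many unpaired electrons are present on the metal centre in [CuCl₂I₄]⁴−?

Ligand charges: each chloride is −1; each iodide is −1. With an overall charge of −4 the copper centre must be in the +2 oxidation state.
Group 11 minus oxidation state 2 gives a d⁹ configuration.
In an octahedral field the d⁹ configuration is t₂g⁶e_g³ (only one arrangement possible), giving 1 unpaired electron.

1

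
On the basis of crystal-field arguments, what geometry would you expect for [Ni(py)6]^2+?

octahedral

Summing ligand charges against the +2 overall charge gives an oxidation state of +2 for nickel.
Nickel is a group-10 element; Ni(II) is therefore d⁸.
Coordination number: 6.
Six donors around a single metal centre give an octahedral coordination sphere.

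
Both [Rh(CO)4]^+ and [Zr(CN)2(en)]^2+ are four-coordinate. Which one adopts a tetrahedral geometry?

For [Rh(CO)4]^+: Ligand charges: carbonyl is neutral. With an overall charge of +1 the rhodium centre must be in the +1 oxidation state. Rhodium is a group-9 element; Rh(I) is therefore d⁸. A 4d d⁸ ion has a large crystal-field splitting; square planar leaves the high-energy d_{x²−y²} orbital empty and maximises CFSE. → square planar.
For [Zr(CN)2(en)]^2+: Ligand charges: each cyanide is −1; ethylenediamine is neutral. With an overall charge of +2 the zirconium centre must be in the +4 oxidation state. Group 4 minus oxidation state 4 gives a d⁰ configuration. A d⁰ ion has no crystal-field stabilisation preference between square planar and tetrahedral, so four ligands adopt the sterically favoured tetrahedral geometry. → tetrahedral.

[Zr(CN)2(en)]^2+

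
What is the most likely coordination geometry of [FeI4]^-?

tetrahedral

Each iodide is −1; balancing the −1 overall charge requires Fe(III).
Iron is a group-8 element; Fe(III) is therefore d⁵.
Coordination number: 4.
Iodide is a weak-field ligand.
A high-spin d⁵ ion has zero CFSE in either geometry, so four ligands adopt the sterically favoured tetrahedral geometry.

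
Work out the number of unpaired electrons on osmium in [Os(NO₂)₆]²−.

2 unpaired electrons

Ligand charges: each nitro (N-bound nitrite) is −1. With an overall charge of −2 the osmium centre must be in the +4 oxidation state.
Os sits in group 8, so the d-electron count is 8 − 4 = 4.
The spin state decides the count: a 5d ion has a large Δₒ and is invariably low-spin.
An octahedral low-spin d⁴ ion is t₂g⁴e_g⁰, giving 2 unpaired electrons.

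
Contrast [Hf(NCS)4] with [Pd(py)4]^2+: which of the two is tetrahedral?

For [Hf(NCS)4]: Ligand charges: each isothiocyanate is −1. With an overall charge of 0 the hafnium centre must be in the +4 oxidation state. Hafnium is a group-4 element; Hf(IV) is therefore d⁰. A d⁰ ion has no crystal-field stabilisation preference between square planar and tetrahedral, so four ligands adopt the sterically favoured tetrahedral geometry. → tetrahedral.
For [Pd(py)4]^2+: Ligand charges: pyridine is neutral. With an overall charge of +2 the palladium centre must be in the +2 oxidation state. Palladium is a group-10 element; Pd(II) is therefore d⁸. A 4d d⁸ ion has a large crystal-field splitting; square planar leaves the high-energy d_{x²−y²} orbital empty and maximises CFSE. → square planar.

[Hf(NCS)4]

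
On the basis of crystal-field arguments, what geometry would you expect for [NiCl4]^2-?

tetrahedral

Summing ligand charges against the −2 overall charge gives an oxidation state of +2 for nickel.
Nickel is a group-10 element; Ni(II) is therefore d⁸.
With 4 monodentate ligands the coordination number is 4.
Chloride is a weak-field ligand.
With weak-field ligands the CFSE gain from square planar is small, so a 3d d⁸ ion takes the sterically preferred tetrahedral geometry.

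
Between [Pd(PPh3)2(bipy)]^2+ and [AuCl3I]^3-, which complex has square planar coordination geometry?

[Pd(PPh3)2(bipy)]^2+

For [Pd(PPh3)2(bipy)]^2+: Summing ligand charges against the +2 overall charge gives an oxidation state of +2 for palladium. Palladium is a group-10 element; Pd(II) is therefore d⁸. A 4d d⁸ ion has a large crystal-field splitting; square planar leaves the high-energy d_{x²−y²} orbital empty and maximises CFSE. → square planar.
For [AuCl3I]^3-: Ligand charges: each chloride is −1; each iodide is −1. With an overall charge of −3 the gold centre must be in the +1 oxidation state. Au sits in group 11, so the d-electron count is 11 − 1 = 10. A d¹⁰ ion has no crystal-field stabilisation preference between square planar and tetrahedral, so four ligands adopt the sterically favoured tetrahedral geometry. → tetrahedral.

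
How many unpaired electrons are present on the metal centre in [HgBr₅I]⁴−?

Each bromide is −1; each iodide is −1; balancing the −4 overall charge requires Hg(II).
Hg sits in group 12, so the d-electron count is 12 − 2 = 10.
In an octahedral field the d¹⁰ configuration is t₂g⁶e_g⁴, giving 0 unpaired electrons.

0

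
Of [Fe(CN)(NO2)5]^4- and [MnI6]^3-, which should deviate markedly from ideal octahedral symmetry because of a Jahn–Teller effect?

[Fe(CN)(NO2)5]^4-: Ligand charges: each cyanide is −1; each nitro (N-bound nitrite) is −1. With an overall charge of −4 the iron centre must be in the +2 oxidation state. Iron is a group-8 element; Fe(II) is therefore d⁶. Cyanide and nitro (N-bound nitrite) are strong-field ligands (high in the spectrochemical series) for a first-row metal, so the complex is low-spin. The d⁶ configuration leaves the e_g set evenly filled (or empty) — no strong Jahn–Teller driving force.
[MnI6]^3-: Ligand charges: each iodide is −1. With an overall charge of −3 the manganese centre must be in the +3 oxidation state. Group 7 minus oxidation state 3 gives a d⁴ configuration. Iodide is a weak-field ligand for a first-row metal, so the complex is high-spin. The t₂g³e_g¹ (high-spin) configuration has an unevenly filled e_g set; the Jahn–Teller theorem predicts a tetragonal distortion (typically axial elongation) to lift the degeneracy.

[MnI6]^3-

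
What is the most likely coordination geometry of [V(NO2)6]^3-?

Summing ligand charges against the −3 overall charge gives an oxidation state of +3 for vanadium.
Group 5 minus oxidation state 3 gives a d² configuration.
With 6 monodentate ligands the coordination number is 6.
Six donors around a single metal centre give an octahedral coordination sphere.

octahedral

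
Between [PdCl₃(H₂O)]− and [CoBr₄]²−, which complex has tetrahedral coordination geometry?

For [PdCl₃(H₂O)]−: Ligand charges: each chloride is −1; water is neutral. With an overall charge of −1 the palladium centre must be in the +2 oxidation state. Group 10 minus oxidation state 2 gives a d⁸ configuration. A 4d d⁸ ion has a large crystal-field splitting; square planar leaves the high-energy d_{x²−y²} orbital empty and maximises CFSE. → square planar.
For [CoBr₄]²−: Each bromide is −1; balancing the −2 overall charge requires Co(II). Group 9 minus oxidation state 2 gives a d⁷ configuration. For a high-spin 3d d⁷ ion with weak-field ligands the small Δₜ gives little square-planar CFSE advantage, so four ligands adopt the sterically favoured tetrahedral geometry. → tetrahedral.

[CoBr₄]²−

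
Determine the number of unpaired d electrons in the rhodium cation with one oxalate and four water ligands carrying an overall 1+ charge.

Ligand charges: each oxalate is −2; water is neutral. With an overall charge of +1 the rhodium centre must be in the +3 oxidation state.
Group 9 minus oxidation state 3 gives a d⁶ configuration.
Counting donor atoms: 1×oxalate (bidentate) → 2 donors; 4×water (monodentate) → 4 donors. Coordination number = 6.
The spin state decides the count: a 4d ion has a large Δₒ and is invariably low-spin.
An octahedral low-spin d⁶ ion is t₂g⁶e_g⁰, giving 0 unpaired electrons.

0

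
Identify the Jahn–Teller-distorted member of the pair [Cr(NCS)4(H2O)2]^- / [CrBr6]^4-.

[Cr(NCS)4(H2O)2]^-: Each isothiocyanate is −1; water is neutral; balancing the −1 overall charge requires Cr(III). Group 6 minus oxidation state 3 gives a d³ configuration. The d³ configuration leaves the e_g set evenly filled (or empty) — no strong Jahn–Teller driving force.
[CrBr6]^4-: Ligand charges: each bromide is −1. With an overall charge of −4 the chromium centre must be in the +2 oxidation state. Group 6 minus oxidation state 2 gives a d⁴ configuration. Bromide is a weak-field ligand for a first-row metal, so the complex is high-spin. The t₂g³e_g¹ (high-spin) configuration has an unevenly filled e_g set; the Jahn–Teller theorem predicts a tetragonal distortion (typically axial elongation) to lift the degeneracy.

[CrBr6]^4-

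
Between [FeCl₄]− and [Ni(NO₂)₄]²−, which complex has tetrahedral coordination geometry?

For [FeCl₄]−: Each chloride is −1; balancing the −1 overall charge requires Fe(III). Group 8 minus oxidation state 3 gives a d⁵ configuration. A high-spin d⁵ ion has zero CFSE in either geometry, so four ligands adopt the sterically favoured tetrahedral geometry. → tetrahedral.
For [Ni(NO₂)₄]²−: Summing ligand charges against the −2 overall charge gives an oxidation state of +2 for nickel. Nickel is a group-10 element; Ni(II) is therefore d⁸. Nitro (N-bound nitrite) is a strong-field ligand (high in the spectrochemical series). A 3d d⁸ ion with strong-field ligands gains enough CFSE to favour square planar over tetrahedral. → square planar.

[FeCl₄]−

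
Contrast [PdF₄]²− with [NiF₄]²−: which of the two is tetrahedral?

[NiF₄]²−

For [PdF₄]²−: Ligand charges: each fluoride is −1. With an overall charge of −2 the palladium centre must be in the +2 oxidation state. Pd sits in group 10, so the d-electron count is 10 − 2 = 8. A 4d d⁸ ion has a large crystal-field splitting; square planar leaves the high-energy d_{x²−y²} orbital empty and maximises CFSE. → square planar.
For [NiF₄]²−: Summing ligand charges against the −2 overall charge gives an oxidation state of +2 for nickel. Group 10 minus oxidation state 2 gives a d⁸ configuration. Fluoride is a weak-field ligand. With weak-field ligands the CFSE gain from square planar is small, so a 3d d⁸ ion takes the sterically preferred tetrahedral geometry. → tetrahedral.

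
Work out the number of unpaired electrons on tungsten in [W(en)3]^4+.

2 unpaired electrons

Ligand charges: ethylenediamine is neutral. With an overall charge of +4 the tungsten centre must be in the +4 oxidation state.
Group 6 minus oxidation state 4 gives a d² configuration.
Counting donor atoms: 3×ethylenediamine (bidentate) → 6 donors. Coordination number = 6.
In an octahedral field the d² configuration is t₂g²e_g⁰ (only one arrangement possible), giving 2 unpaired electrons.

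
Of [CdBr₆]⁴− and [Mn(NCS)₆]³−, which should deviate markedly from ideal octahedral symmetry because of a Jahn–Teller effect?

[Mn(NCS)₆]³−

[CdBr₆]⁴−: Summing ligand charges against the −4 overall charge gives an oxidation state of +2 for cadmium. Group 12 minus oxidation state 2 gives a d¹⁰ configuration. The d¹⁰ configuration leaves the e_g set evenly filled (or empty) — no strong Jahn–Teller driving force.
[Mn(NCS)₆]³−: Each isothiocyanate is −1; balancing the −3 overall charge requires Mn(III). Group 7 minus oxidation state 3 gives a d⁴ configuration. Isothiocyanate is a weak-field ligand for a first-row metal, so the complex is high-spin. The t₂g³e_g¹ (high-spin) configuration has an unevenly filled e_g set; the Jahn–Teller theorem predicts a tetragonal distortion (typically axial elongation) to lift the degeneracy.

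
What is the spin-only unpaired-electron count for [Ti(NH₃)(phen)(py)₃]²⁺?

2 unpaired electrons

Ligand charges: ammonia is neutral; 1,10-phenanthroline is neutral; pyridine is neutral. With an overall charge of +2 the titanium centre must be in the +2 oxidation state.
Ti sits in group 4, so the d-electron count is 4 − 2 = 2.
Counting donor atoms: 1×ammonia (monodentate) → 1 donor; 1×1,10-phenanthroline (bidentate) → 2 donors; 3×pyridine (monodentate) → 3 donors. Coordination number = 6.
In an octahedral field the d² configuration is t₂g²e_g⁰ (only one arrangement possible), giving 2 unpaired electrons.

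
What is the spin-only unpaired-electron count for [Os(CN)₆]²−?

Ligand charges: each cyanide is −1. With an overall charge of −2 the osmium centre must be in the +4 oxidation state.
Osmium is a group-8 element; Os(IV) is therefore d⁴.
The spin state decides the count: a 5d ion has a large Δₒ and is invariably low-spin.
An octahedral low-spin d⁴ ion is t₂g⁴e_g⁰, giving 2 unpaired electrons.

2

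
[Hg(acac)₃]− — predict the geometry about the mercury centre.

octahedral

Summing ligand charges against the −1 overall charge gives an oxidation state of +2 for mercury.
Group 12 minus oxidation state 2 gives a d¹⁰ configuration.
Counting donor atoms: 3×acetylacetonate (bidentate) → 6 donors. Coordination number = 6.
Six donors around a single metal centre give an octahedral coordination sphere.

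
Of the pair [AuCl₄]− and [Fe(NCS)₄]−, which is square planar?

[AuCl₄]−

For [AuCl₄]−: Ligand charges: each chloride is −1. With an overall charge of −1 the gold centre must be in the +3 oxidation state. Au sits in group 11, so the d-electron count is 11 − 3 = 8. A 5d d⁸ ion has a large crystal-field splitting; square planar leaves the high-energy d_{x²−y²} orbital empty and maximises CFSE. → square planar.
For [Fe(NCS)₄]−: Ligand charges: each isothiocyanate is −1. With an overall charge of −1 the iron centre must be in the +3 oxidation state. Group 8 minus oxidation state 3 gives a d⁵ configuration. A high-spin d⁵ ion has zero CFSE in either geometry, so four ligands adopt the sterically favoured tetrahedral geometry. → tetrahedral.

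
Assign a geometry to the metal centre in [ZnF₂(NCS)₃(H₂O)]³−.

octahedral

Summing ligand charges against the −3 overall charge gives an oxidation state of +2 for zinc.
Group 12 minus oxidation state 2 gives a d¹⁰ configuration.
Coordination number: 6.
Six donors around a single metal centre give an octahedral coordination sphere.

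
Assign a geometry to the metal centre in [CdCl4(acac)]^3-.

octahedral

Each chloride is −1; each acetylacetonate is −1; balancing the −3 overall charge requires Cd(II).
Group 12 minus oxidation state 2 gives a d¹⁰ configuration.
Counting donor atoms: 4×chloride (monodentate) → 4 donors; 1×acetylacetonate (bidentate) → 2 donors. Coordination number = 6.
Six donors around a single metal centre give an octahedral coordination sphere.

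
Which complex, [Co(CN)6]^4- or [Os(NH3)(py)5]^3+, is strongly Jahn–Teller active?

[Co(CN)6]^4-: Each cyanide is −1; balancing the −4 overall charge requires Co(II). Cobalt is a group-9 element; Co(II) is therefore d⁷. Cyanide is a strong-field ligand (high in the spectrochemical series) for a first-row metal, so the complex is low-spin. The t₂g⁶e_g¹ (low-spin) configuration has an unevenly filled e_g set; the Jahn–Teller theorem predicts a tetragonal distortion (typically axial elongation) to lift the degeneracy.
[Os(NH3)(py)5]^3+: Ammonia is neutral; pyridine is neutral; balancing the +3 overall charge requires Os(III). Osmium is a group-8 element; Os(III) is therefore d⁵. A 5d ion has a large Δₒ and is invariably low-spin. The d⁵ configuration leaves the e_g set evenly filled (or empty) — no strong Jahn–Teller driving force.

[Co(CN)6]^4-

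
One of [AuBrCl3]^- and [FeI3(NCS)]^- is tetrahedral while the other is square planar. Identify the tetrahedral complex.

For [AuBrCl3]^-: Each bromide is −1; each chloride is −1; balancing the −1 overall charge requires Au(III). Au sits in group 11, so the d-electron count is 11 − 3 = 8. A 5d d⁸ ion has a large crystal-field splitting; square planar leaves the high-energy d_{x²−y²} orbital empty and maximises CFSE. → square planar.
For [FeI3(NCS)]^-: Summing ligand charges against the −1 overall charge gives an oxidation state of +3 for iron. Iron is a group-8 element; Fe(III) is therefore d⁵. A high-spin d⁵ ion has zero CFSE in either geometry, so four ligands adopt the sterically favoured tetrahedral geometry. → tetrahedral.

[FeI3(NCS)]^-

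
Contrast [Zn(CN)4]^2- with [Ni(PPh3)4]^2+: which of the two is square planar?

[Ni(PPh3)4]^2+

For [Zn(CN)4]^2-: Ligand charges: each cyanide is −1. With an overall charge of −2 the zinc centre must be in the +2 oxidation state. Zinc is a group-12 element; Zn(II) is therefore d¹⁰. A d¹⁰ ion has no crystal-field stabilisation preference between square planar and tetrahedral, so four ligands adopt the sterically favoured tetrahedral geometry. → tetrahedral.
For [Ni(PPh3)4]^2+: Triphenylphosphine is neutral; balancing the +2 overall charge requires Ni(II). Ni sits in group 10, so the d-electron count is 10 − 2 = 8. Triphenylphosphine is a strong-field ligand (high in the spectrochemical series). A 3d d⁸ ion with strong-field ligands gains enough CFSE to favour square planar over tetrahedral. → square planar.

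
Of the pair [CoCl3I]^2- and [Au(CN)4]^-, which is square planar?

For [CoCl3I]^2-: Ligand charges: each chloride is −1; each iodide is −1. With an overall charge of −2 the cobalt centre must be in the +2 oxidation state. Co sits in group 9, so the d-electron count is 9 − 2 = 7. For a high-spin 3d d⁷ ion with weak-field ligands the small Δₜ gives little square-planar CFSE advantage, so four ligands adopt the sterically favoured tetrahedral geometry. → tetrahedral.
For [Au(CN)4]^-: Ligand charges: each cyanide is −1. With an overall charge of −1 the gold centre must be in the +3 oxidation state. Group 11 minus oxidation state 3 gives a d⁸ configuration. A 5d d⁸ ion has a large crystal-field splitting; square planar leaves the high-energy d_{x²−y²} orbital empty and maximises CFSE. → square planar.

[Au(CN)4]^-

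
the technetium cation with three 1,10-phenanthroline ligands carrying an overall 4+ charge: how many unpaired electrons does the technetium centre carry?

3 unpaired electrons

1,10-phenanthroline is neutral; balancing the +4 overall charge requires Tc(IV).
Group 7 minus oxidation state 4 gives a d³ configuration.
Counting donor atoms: 3×1,10-phenanthroline (bidentate) → 6 donors. Coordination number = 6.
In an octahedral field the d³ configuration is t₂g³e_g⁰ (only one arrangement possible), giving 3 unpaired electrons.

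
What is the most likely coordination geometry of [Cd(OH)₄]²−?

Ligand charges: each hydroxide is −1. With an overall charge of −2 the cadmium centre must be in the +2 oxidation state.
Cd sits in group 12, so the d-electron count is 12 − 2 = 10.
With 4 monodentate ligands the coordination number is 4.
A d¹⁰ ion has no crystal-field stabilisation preference between square planar and tetrahedral, so four ligands adopt the sterically favoured tetrahedral geometry.

tetrahedral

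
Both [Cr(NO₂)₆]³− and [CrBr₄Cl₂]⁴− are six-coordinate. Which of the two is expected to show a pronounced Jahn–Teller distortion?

[Cr(NO₂)₆]³−: Summing ligand charges against the −3 overall charge gives an oxidation state of +3 for chromium. Group 6 minus oxidation state 3 gives a d³ configuration. The d³ configuration leaves the e_g set evenly filled (or empty) — no strong Jahn–Teller driving force.
[CrBr₄Cl₂]⁴−: Ligand charges: each bromide is −1; each chloride is −1. With an overall charge of −4 the chromium centre must be in the +2 oxidation state. Chromium is a group-6 element; Cr(II) is therefore d⁴. Bromide and chloride are weak-field ligands for a first-row metal, so the complex is high-spin. The t₂g³e_g¹ (high-spin) configuration has an unevenly filled e_g set; the Jahn–Teller theorem predicts a tetragonal distortion (typically axial elongation) to lift the degeneracy.

[CrBr₄Cl₂]⁴−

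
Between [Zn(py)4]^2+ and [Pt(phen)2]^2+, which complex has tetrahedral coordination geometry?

[Zn(py)4]^2+

For [Zn(py)4]^2+: Summing ligand charges against the +2 overall charge gives an oxidation state of +2 for zinc. Zn sits in group 12, so the d-electron count is 12 − 2 = 10. A d¹⁰ ion has no crystal-field stabilisation preference between square planar and tetrahedral, so four ligands adopt the sterically favoured tetrahedral geometry. → tetrahedral.
For [Pt(phen)2]^2+: Summing ligand charges against the +2 overall charge gives an oxidation state of +2 for platinum. Platinum is a group-10 element; Pt(II) is therefore d⁸. A 5d d⁸ ion has a large crystal-field splitting; square planar leaves the high-energy d_{x²−y²} orbital empty and maximises CFSE. → square planar.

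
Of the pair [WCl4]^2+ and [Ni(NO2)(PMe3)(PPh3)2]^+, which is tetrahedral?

For [WCl4]^2+: Summing ligand charges against the +2 overall charge gives an oxidation state of +6 for tungsten. W sits in group 6, so the d-electron count is 6 − 6 = 0. A d⁰ ion has no crystal-field stabilisation preference between square planar and tetrahedral, so four ligands adopt the sterically favoured tetrahedral geometry. → tetrahedral.
For [Ni(NO2)(PMe3)(PPh3)2]^+: Ligand charges: each nitro (N-bound nitrite) is −1; trimethylphosphine is neutral; triphenylphosphine is neutral. With an overall charge of +1 the nickel centre must be in the +2 oxidation state. Group 10 minus oxidation state 2 gives a d⁸ configuration. Nitro (N-bound nitrite), trimethylphosphine, and triphenylphosphine are strong-field ligands (high in the spectrochemical series). A 3d d⁸ ion with strong-field ligands gains enough CFSE to favour square planar over tetrahedral. → square planar.

[WCl4]^2+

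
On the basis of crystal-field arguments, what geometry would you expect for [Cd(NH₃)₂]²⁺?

linear

Ligand charges: ammonia is neutral. With an overall charge of +2 the cadmium centre must be in the +2 oxidation state.
Cd sits in group 12, so the d-electron count is 12 − 2 = 10.
Coordination number: 2.
A d¹⁰ ion with only two ligands adopts a linear arrangement (sp hybridisation; no CFSE preference).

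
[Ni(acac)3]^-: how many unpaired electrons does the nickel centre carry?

Ligand charges: each acetylacetonate is −1. With an overall charge of −1 the nickel centre must be in the +2 oxidation state.
Ni sits in group 10, so the d-electron count is 10 − 2 = 8.
Counting donor atoms: 3×acetylacetonate (bidentate) → 6 donors. Coordination number = 6.
In an octahedral field the d⁸ configuration is t₂g⁶e_g² (only one arrangement possible), giving 2 unpaired electrons.

2 unpaired electrons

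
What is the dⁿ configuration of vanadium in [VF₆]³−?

Each fluoride is −1; balancing the −3 overall charge requires V(III).
Vanadium is a group-5 element; V(III) is therefore d².

d2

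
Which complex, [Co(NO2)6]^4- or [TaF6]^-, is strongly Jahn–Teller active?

[Co(NO2)6]^4-

[Co(NO2)6]^4-: Each nitro (N-bound nitrite) is −1; balancing the −4 overall charge requires Co(II). Group 9 minus oxidation state 2 gives a d⁷ configuration. Nitro (N-bound nitrite) is a strong-field ligand (high in the spectrochemical series) for a first-row metal, so the complex is low-spin. The t₂g⁶e_g¹ (low-spin) configuration has an unevenly filled e_g set; the Jahn–Teller theorem predicts a tetragonal distortion (typically axial elongation) to lift the degeneracy.
[TaF6]^-: Each fluoride is −1; balancing the −1 overall charge requires Ta(V). Group 5 minus oxidation state 5 gives a d⁰ configuration. The d⁰ configuration leaves the e_g set evenly filled (or empty) — no strong Jahn–Teller driving force.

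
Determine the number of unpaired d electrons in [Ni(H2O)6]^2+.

2 unpaired electrons

Ligand charges: water is neutral. With an overall charge of +2 the nickel centre must be in the +2 oxidation state.
Nickel is a group-10 element; Ni(II) is therefore d⁸.
In an octahedral field the d⁸ configuration is t₂g⁶e_g² (only one arrangement possible), giving 2 unpaired electrons.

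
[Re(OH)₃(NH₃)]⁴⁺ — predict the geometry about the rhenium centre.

tetrahedral

Ligand charges: each hydroxide is −1; ammonia is neutral. With an overall charge of +4 the rhenium centre must be in the +7 oxidation state.
Group 7 minus oxidation state 7 gives a d⁰ configuration.
Coordination number: 4.
A d⁰ ion has no crystal-field stabilisation preference between square planar and tetrahedral, so four ligands adopt the sterically favoured tetrahedral geometry.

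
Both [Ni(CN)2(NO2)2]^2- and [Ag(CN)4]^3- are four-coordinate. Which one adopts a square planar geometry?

[Ni(CN)2(NO2)2]^2-

For [Ni(CN)2(NO2)2]^2-: Ligand charges: each cyanide is −1; each nitro (N-bound nitrite) is −1. With an overall charge of −2 the nickel centre must be in the +2 oxidation state. Group 10 minus oxidation state 2 gives a d⁸ configuration. Cyanide and nitro (N-bound nitrite) are strong-field ligands (high in the spectrochemical series). A 3d d⁸ ion with strong-field ligands gains enough CFSE to favour square planar over tetrahedral. → square planar.
For [Ag(CN)4]^3-: Each cyanide is −1; balancing the −3 overall charge requires Ag(I). Silver is a group-11 element; Ag(I) is therefore d¹⁰. A d¹⁰ ion has no crystal-field stabilisation preference between square planar and tetrahedral, so four ligands adopt the sterically favoured tetrahedral geometry. → tetrahedral.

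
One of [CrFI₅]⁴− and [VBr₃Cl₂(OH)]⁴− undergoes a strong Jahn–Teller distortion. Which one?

[CrFI₅]⁴−

[CrFI₅]⁴−: Ligand charges: each fluoride is −1; each iodide is −1. With an overall charge of −4 the chromium centre must be in the +2 oxidation state. Group 6 minus oxidation state 2 gives a d⁴ configuration. Fluoride and iodide are weak-field ligands for a first-row metal, so the complex is high-spin. The t₂g³e_g¹ (high-spin) configuration has an unevenly filled e_g set; the Jahn–Teller theorem predicts a tetragonal distortion (typically axial elongation) to lift the degeneracy.
[VBr₃Cl₂(OH)]⁴−: Ligand charges: each bromide is −1; each chloride is −1; each hydroxide is −1. With an overall charge of −4 the vanadium centre must be in the +2 oxidation state. V sits in group 5, so the d-electron count is 5 − 2 = 3. The d³ configuration leaves the e_g set evenly filled (or empty) — no strong Jahn–Teller driving force.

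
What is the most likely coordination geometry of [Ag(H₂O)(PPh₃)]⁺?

Summing ligand charges against the +1 overall charge gives an oxidation state of +1 for silver.
Silver is a group-11 element; Ag(I) is therefore d¹⁰.
Coordination number: 2.
A d¹⁰ ion with only two ligands adopts a linear arrangement (sp hybridisation; no CFSE preference).

linear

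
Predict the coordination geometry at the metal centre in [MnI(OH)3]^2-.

Ligand charges: each iodide is −1; each hydroxide is −1. With an overall charge of −2 the manganese centre must be in the +2 oxidation state.
Mn sits in group 7, so the d-electron count is 7 − 2 = 5.
With 4 monodentate ligands the coordination number is 4.
Hydroxide and iodide are weak-field ligands.
A high-spin d⁵ ion has zero CFSE in either geometry, so four ligands adopt the sterically favoured tetrahedral geometry.

tetrahedral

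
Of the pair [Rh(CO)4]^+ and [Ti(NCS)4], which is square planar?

[Rh(CO)4]^+

For [Rh(CO)4]^+: Summing ligand charges against the +1 overall charge gives an oxidation state of +1 for rhodium. Group 9 minus oxidation state 1 gives a d⁸ configuration. A 4d d⁸ ion has a large crystal-field splitting; square planar leaves the high-energy d_{x²−y²} orbital empty and maximises CFSE. → square planar.
For [Ti(NCS)4]: Ligand charges: each isothiocyanate is −1. With an overall charge of 0 the titanium centre must be in the +4 oxidation state. Group 4 minus oxidation state 4 gives a d⁰ configuration. A d⁰ ion has no crystal-field stabilisation preference between square planar and tetrahedral, so four ligands adopt the sterically favoured tetrahedral geometry. → tetrahedral.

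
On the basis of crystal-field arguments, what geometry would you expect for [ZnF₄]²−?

tetrahedral

Summing ligand charges against the −2 overall charge gives an oxidation state of +2 for zinc.
Zinc is a group-12 element; Zn(II) is therefore d¹⁰.
Coordination number: 4.
A d¹⁰ ion has no crystal-field stabilisation preference between square planar and tetrahedral, so four ligands adopt the sterically favoured tetrahedral geometry.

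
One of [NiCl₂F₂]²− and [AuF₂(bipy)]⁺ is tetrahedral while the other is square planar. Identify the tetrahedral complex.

For [NiCl₂F₂]²−: Each chloride is −1; each fluoride is −1; balancing the −2 overall charge requires Ni(II). Nickel is a group-10 element; Ni(II) is therefore d⁸. Chloride and fluoride are weak-field ligands. With weak-field ligands the CFSE gain from square planar is small, so a 3d d⁸ ion takes the sterically preferred tetrahedral geometry. → tetrahedral.
For [AuF₂(bipy)]⁺: Ligand charges: each fluoride is −1; 2,2′-bipyridine is neutral. With an overall charge of +1 the gold centre must be in the +3 oxidation state. Au sits in group 11, so the d-electron count is 11 − 3 = 8. A 5d d⁸ ion has a large crystal-field splitting; square planar leaves the high-energy d_{x²−y²} orbital empty and maximises CFSE. → square planar.

[NiCl₂F₂]²−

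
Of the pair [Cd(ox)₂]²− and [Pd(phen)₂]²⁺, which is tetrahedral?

For [Cd(ox)₂]²−: Each oxalate is −2; balancing the −2 overall charge requires Cd(II). Cd sits in group 12, so the d-electron count is 12 − 2 = 10. A d¹⁰ ion has no crystal-field stabilisation preference between square planar and tetrahedral, so four ligands adopt the sterically favoured tetrahedral geometry. → tetrahedral.
For [Pd(phen)₂]²⁺: Ligand charges: 1,10-phenanthroline is neutral. With an overall charge of +2 the palladium centre must be in the +2 oxidation state. Group 10 minus oxidation state 2 gives a d⁸ configuration. A 4d d⁸ ion has a large crystal-field splitting; square planar leaves the high-energy d_{x²−y²} orbital empty and maximises CFSE. → square planar.

[Cd(ox)₂]²−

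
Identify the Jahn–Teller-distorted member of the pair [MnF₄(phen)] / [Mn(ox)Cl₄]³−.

[MnF₄(phen)]: Ligand charges: each fluoride is −1; 1,10-phenanthroline is neutral. With an overall charge of 0 the manganese centre must be in the +4 oxidation state. Mn sits in group 7, so the d-electron count is 7 − 4 = 3. The d³ configuration leaves the e_g set evenly filled (or empty) — no strong Jahn–Teller driving force.
[Mn(ox)Cl₄]³−: Summing ligand charges against the −3 overall charge gives an oxidation state of +3 for manganese. Group 7 minus oxidation state 3 gives a d⁴ configuration. Chloride and oxalate are weak-field ligands for a first-row metal, so the complex is high-spin. The t₂g³e_g¹ (high-spin) configuration has an unevenly filled e_g set; the Jahn–Teller theorem predicts a tetragonal distortion (typically axial elongation) to lift the degeneracy.

[Mn(ox)Cl₄]³−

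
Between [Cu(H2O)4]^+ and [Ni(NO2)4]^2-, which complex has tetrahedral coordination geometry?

For [Cu(H2O)4]^+: Water is neutral; balancing the +1 overall charge requires Cu(I). Copper is a group-11 element; Cu(I) is therefore d¹⁰. A d¹⁰ ion has no crystal-field stabilisation preference between square planar and tetrahedral, so four ligands adopt the sterically favoured tetrahedral geometry. → tetrahedral.
For [Ni(NO2)4]^2-: Ligand charges: each nitro (N-bound nitrite) is −1. With an overall charge of −2 the nickel centre must be in the +2 oxidation state. Nickel is a group-10 element; Ni(II) is therefore d⁸. Nitro (N-bound nitrite) is a strong-field ligand (high in the spectrochemical series). A 3d d⁸ ion with strong-field ligands gains enough CFSE to favour square planar over tetrahedral. → square planar.

[Cu(H2O)4]^+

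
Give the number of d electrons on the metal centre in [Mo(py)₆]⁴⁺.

Ligand charges: pyridine is neutral. With an overall charge of +4 the molybdenum centre must be in the +4 oxidation state.
Mo sits in group 6, so the d-electron count is 6 − 4 = 2.

d2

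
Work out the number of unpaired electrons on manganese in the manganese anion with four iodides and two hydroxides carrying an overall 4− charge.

5 unpaired electrons

Each iodide is −1; each hydroxide is −1; balancing the −4 overall charge requires Mn(II).
Mn sits in group 7, so the d-electron count is 7 − 2 = 5.
The spin state decides the count: Hydroxide and iodide are weak-field ligands for a first-row metal, so the complex is high-spin.
An octahedral high-spin d⁵ ion is t₂g³e_g², giving 5 unpaired electrons.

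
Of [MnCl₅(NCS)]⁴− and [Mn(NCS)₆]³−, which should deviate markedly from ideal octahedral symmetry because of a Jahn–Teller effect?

[MnCl₅(NCS)]⁴−: Each chloride is −1; each isothiocyanate is −1; balancing the −4 overall charge requires Mn(II). Group 7 minus oxidation state 2 gives a d⁵ configuration. Chloride and isothiocyanate are weak-field ligands for a first-row metal, so the complex is high-spin. The d⁵ configuration leaves the e_g set evenly filled (or empty) — no strong Jahn–Teller driving force.
[Mn(NCS)₆]³−: Ligand charges: each isothiocyanate is −1. With an overall charge of −3 the manganese centre must be in the +3 oxidation state. Group 7 minus oxidation state 3 gives a d⁴ configuration. Isothiocyanate is a weak-field ligand for a first-row metal, so the complex is high-spin. The t₂g³e_g¹ (high-spin) configuration has an unevenly filled e_g set; the Jahn–Teller theorem predicts a tetragonal distortion (typically axial elongation) to lift the degeneracy.

[Mn(NCS)₆]³−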